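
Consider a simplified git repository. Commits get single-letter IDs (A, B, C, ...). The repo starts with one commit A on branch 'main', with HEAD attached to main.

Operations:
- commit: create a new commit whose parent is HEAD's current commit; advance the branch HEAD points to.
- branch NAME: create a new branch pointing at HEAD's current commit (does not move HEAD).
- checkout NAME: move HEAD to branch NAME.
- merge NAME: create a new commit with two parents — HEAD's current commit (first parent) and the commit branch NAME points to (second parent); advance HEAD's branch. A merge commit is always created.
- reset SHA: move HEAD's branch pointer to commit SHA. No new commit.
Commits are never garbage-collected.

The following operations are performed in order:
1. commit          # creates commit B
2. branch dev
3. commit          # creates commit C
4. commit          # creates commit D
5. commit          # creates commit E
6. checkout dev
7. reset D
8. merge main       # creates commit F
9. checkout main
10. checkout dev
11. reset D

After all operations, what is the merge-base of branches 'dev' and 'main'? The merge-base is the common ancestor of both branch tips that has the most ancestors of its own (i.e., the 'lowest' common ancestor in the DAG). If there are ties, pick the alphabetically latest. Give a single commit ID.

After op 1 (commit): HEAD=main@B [main=B]
After op 2 (branch): HEAD=main@B [dev=B main=B]
After op 3 (commit): HEAD=main@C [dev=B main=C]
After op 4 (commit): HEAD=main@D [dev=B main=D]
After op 5 (commit): HEAD=main@E [dev=B main=E]
After op 6 (checkout): HEAD=dev@B [dev=B main=E]
After op 7 (reset): HEAD=dev@D [dev=D main=E]
After op 8 (merge): HEAD=dev@F [dev=F main=E]
After op 9 (checkout): HEAD=main@E [dev=F main=E]
After op 10 (checkout): HEAD=dev@F [dev=F main=E]
After op 11 (reset): HEAD=dev@D [dev=D main=E]
ancestors(dev=D): ['A', 'B', 'C', 'D']
ancestors(main=E): ['A', 'B', 'C', 'D', 'E']
common: ['A', 'B', 'C', 'D']

Answer: D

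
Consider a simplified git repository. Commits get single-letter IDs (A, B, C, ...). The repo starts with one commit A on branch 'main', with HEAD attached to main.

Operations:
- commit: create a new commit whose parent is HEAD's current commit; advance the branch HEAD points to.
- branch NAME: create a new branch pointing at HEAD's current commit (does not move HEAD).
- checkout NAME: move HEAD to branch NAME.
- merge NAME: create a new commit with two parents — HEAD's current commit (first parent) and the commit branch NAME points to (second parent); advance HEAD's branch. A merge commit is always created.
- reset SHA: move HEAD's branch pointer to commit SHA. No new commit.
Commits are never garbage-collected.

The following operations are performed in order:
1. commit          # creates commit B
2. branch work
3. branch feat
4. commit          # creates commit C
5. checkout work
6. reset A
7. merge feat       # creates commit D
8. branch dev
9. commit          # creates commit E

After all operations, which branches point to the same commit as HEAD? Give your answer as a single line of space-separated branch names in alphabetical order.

After op 1 (commit): HEAD=main@B [main=B]
After op 2 (branch): HEAD=main@B [main=B work=B]
After op 3 (branch): HEAD=main@B [feat=B main=B work=B]
After op 4 (commit): HEAD=main@C [feat=B main=C work=B]
After op 5 (checkout): HEAD=work@B [feat=B main=C work=B]
After op 6 (reset): HEAD=work@A [feat=B main=C work=A]
After op 7 (merge): HEAD=work@D [feat=B main=C work=D]
After op 8 (branch): HEAD=work@D [dev=D feat=B main=C work=D]
After op 9 (commit): HEAD=work@E [dev=D feat=B main=C work=E]

Answer: work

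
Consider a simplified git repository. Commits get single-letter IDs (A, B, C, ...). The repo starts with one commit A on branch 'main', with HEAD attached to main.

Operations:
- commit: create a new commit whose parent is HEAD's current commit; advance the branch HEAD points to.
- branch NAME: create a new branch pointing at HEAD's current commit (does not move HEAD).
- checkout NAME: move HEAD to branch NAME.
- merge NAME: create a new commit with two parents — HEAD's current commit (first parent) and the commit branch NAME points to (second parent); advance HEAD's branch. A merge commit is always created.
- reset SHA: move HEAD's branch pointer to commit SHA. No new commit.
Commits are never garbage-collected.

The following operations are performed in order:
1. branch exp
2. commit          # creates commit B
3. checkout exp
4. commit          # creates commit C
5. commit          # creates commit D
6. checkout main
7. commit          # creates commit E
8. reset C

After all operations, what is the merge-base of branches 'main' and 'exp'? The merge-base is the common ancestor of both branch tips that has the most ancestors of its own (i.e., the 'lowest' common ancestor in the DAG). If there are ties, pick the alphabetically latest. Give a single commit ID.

Answer: C

Derivation:
After op 1 (branch): HEAD=main@A [exp=A main=A]
After op 2 (commit): HEAD=main@B [exp=A main=B]
After op 3 (checkout): HEAD=exp@A [exp=A main=B]
After op 4 (commit): HEAD=exp@C [exp=C main=B]
After op 5 (commit): HEAD=exp@D [exp=D main=B]
After op 6 (checkout): HEAD=main@B [exp=D main=B]
After op 7 (commit): HEAD=main@E [exp=D main=E]
After op 8 (reset): HEAD=main@C [exp=D main=C]
ancestors(main=C): ['A', 'C']
ancestors(exp=D): ['A', 'C', 'D']
common: ['A', 'C']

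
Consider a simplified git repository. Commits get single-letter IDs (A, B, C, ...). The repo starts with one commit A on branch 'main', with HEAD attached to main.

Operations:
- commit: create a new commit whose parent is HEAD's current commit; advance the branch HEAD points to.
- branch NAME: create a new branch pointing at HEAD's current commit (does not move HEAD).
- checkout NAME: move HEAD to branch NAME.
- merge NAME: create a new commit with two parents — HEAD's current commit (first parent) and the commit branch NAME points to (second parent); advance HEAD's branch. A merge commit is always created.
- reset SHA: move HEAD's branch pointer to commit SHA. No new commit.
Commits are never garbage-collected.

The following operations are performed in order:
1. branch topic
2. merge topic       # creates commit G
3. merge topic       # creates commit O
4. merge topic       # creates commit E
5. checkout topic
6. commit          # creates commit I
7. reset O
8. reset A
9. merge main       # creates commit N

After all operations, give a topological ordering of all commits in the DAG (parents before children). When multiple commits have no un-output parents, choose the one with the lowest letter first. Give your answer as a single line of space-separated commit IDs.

Answer: A G I O E N

Derivation:
After op 1 (branch): HEAD=main@A [main=A topic=A]
After op 2 (merge): HEAD=main@G [main=G topic=A]
After op 3 (merge): HEAD=main@O [main=O topic=A]
After op 4 (merge): HEAD=main@E [main=E topic=A]
After op 5 (checkout): HEAD=topic@A [main=E topic=A]
After op 6 (commit): HEAD=topic@I [main=E topic=I]
After op 7 (reset): HEAD=topic@O [main=E topic=O]
After op 8 (reset): HEAD=topic@A [main=E topic=A]
After op 9 (merge): HEAD=topic@N [main=E topic=N]
commit A: parents=[]
commit E: parents=['O', 'A']
commit G: parents=['A', 'A']
commit I: parents=['A']
commit N: parents=['A', 'E']
commit O: parents=['G', 'A']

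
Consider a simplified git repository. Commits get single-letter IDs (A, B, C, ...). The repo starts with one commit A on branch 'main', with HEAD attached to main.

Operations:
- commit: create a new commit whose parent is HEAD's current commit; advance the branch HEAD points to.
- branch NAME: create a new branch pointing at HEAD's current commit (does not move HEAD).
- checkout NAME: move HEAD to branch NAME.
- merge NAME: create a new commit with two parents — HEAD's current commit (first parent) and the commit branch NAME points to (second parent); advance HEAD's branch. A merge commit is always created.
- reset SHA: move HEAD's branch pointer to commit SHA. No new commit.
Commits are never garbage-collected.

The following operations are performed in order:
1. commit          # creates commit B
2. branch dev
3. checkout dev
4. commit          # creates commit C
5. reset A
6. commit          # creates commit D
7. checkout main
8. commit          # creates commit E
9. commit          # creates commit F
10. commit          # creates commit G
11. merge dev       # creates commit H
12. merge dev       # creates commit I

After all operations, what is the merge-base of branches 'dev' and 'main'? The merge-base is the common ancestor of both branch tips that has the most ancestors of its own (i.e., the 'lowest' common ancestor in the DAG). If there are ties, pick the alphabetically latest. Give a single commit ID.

After op 1 (commit): HEAD=main@B [main=B]
After op 2 (branch): HEAD=main@B [dev=B main=B]
After op 3 (checkout): HEAD=dev@B [dev=B main=B]
After op 4 (commit): HEAD=dev@C [dev=C main=B]
After op 5 (reset): HEAD=dev@A [dev=A main=B]
After op 6 (commit): HEAD=dev@D [dev=D main=B]
After op 7 (checkout): HEAD=main@B [dev=D main=B]
After op 8 (commit): HEAD=main@E [dev=D main=E]
After op 9 (commit): HEAD=main@F [dev=D main=F]
After op 10 (commit): HEAD=main@G [dev=D main=G]
After op 11 (merge): HEAD=main@H [dev=D main=H]
After op 12 (merge): HEAD=main@I [dev=D main=I]
ancestors(dev=D): ['A', 'D']
ancestors(main=I): ['A', 'B', 'D', 'E', 'F', 'G', 'H', 'I']
common: ['A', 'D']

Answer: D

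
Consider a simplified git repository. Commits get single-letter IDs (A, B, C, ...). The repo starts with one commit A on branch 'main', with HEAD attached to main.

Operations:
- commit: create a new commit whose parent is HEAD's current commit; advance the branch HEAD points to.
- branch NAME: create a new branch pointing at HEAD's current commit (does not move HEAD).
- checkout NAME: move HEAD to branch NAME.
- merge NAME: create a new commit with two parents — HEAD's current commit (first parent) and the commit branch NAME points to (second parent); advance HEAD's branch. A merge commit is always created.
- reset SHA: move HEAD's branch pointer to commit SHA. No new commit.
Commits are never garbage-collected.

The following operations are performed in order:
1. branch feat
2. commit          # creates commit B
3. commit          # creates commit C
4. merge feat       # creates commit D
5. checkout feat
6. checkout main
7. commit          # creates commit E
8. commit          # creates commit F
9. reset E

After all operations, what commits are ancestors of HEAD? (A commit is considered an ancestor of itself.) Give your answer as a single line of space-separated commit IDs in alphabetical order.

After op 1 (branch): HEAD=main@A [feat=A main=A]
After op 2 (commit): HEAD=main@B [feat=A main=B]
After op 3 (commit): HEAD=main@C [feat=A main=C]
After op 4 (merge): HEAD=main@D [feat=A main=D]
After op 5 (checkout): HEAD=feat@A [feat=A main=D]
After op 6 (checkout): HEAD=main@D [feat=A main=D]
After op 7 (commit): HEAD=main@E [feat=A main=E]
After op 8 (commit): HEAD=main@F [feat=A main=F]
After op 9 (reset): HEAD=main@E [feat=A main=E]

Answer: A B C D E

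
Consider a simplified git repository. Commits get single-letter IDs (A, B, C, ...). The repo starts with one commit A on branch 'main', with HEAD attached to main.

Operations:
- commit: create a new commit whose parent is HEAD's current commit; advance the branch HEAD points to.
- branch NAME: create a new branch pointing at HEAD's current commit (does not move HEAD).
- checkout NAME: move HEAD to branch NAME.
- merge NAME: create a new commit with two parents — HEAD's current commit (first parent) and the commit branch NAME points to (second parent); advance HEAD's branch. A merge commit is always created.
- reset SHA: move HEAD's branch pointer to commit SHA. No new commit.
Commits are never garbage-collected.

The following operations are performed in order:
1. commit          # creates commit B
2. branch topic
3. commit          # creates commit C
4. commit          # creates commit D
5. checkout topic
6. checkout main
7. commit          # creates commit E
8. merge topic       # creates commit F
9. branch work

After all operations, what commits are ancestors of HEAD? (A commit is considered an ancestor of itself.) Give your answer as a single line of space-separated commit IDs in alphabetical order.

Answer: A B C D E F

Derivation:
After op 1 (commit): HEAD=main@B [main=B]
After op 2 (branch): HEAD=main@B [main=B topic=B]
After op 3 (commit): HEAD=main@C [main=C topic=B]
After op 4 (commit): HEAD=main@D [main=D topic=B]
After op 5 (checkout): HEAD=topic@B [main=D topic=B]
After op 6 (checkout): HEAD=main@D [main=D topic=B]
After op 7 (commit): HEAD=main@E [main=E topic=B]
After op 8 (merge): HEAD=main@F [main=F topic=B]
After op 9 (branch): HEAD=main@F [main=F topic=B work=F]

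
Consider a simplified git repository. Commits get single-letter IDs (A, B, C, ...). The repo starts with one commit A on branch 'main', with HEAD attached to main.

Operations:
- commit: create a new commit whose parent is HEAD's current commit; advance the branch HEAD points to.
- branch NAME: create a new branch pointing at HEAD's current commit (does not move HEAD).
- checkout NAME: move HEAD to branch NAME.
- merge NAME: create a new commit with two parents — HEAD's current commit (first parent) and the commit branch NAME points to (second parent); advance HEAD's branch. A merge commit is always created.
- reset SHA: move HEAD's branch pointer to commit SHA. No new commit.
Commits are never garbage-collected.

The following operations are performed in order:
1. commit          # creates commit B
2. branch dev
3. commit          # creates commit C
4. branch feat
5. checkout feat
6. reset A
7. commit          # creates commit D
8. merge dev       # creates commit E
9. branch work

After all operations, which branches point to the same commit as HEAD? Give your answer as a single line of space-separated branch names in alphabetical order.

After op 1 (commit): HEAD=main@B [main=B]
After op 2 (branch): HEAD=main@B [dev=B main=B]
After op 3 (commit): HEAD=main@C [dev=B main=C]
After op 4 (branch): HEAD=main@C [dev=B feat=C main=C]
After op 5 (checkout): HEAD=feat@C [dev=B feat=C main=C]
After op 6 (reset): HEAD=feat@A [dev=B feat=A main=C]
After op 7 (commit): HEAD=feat@D [dev=B feat=D main=C]
After op 8 (merge): HEAD=feat@E [dev=B feat=E main=C]
After op 9 (branch): HEAD=feat@E [dev=B feat=E main=C work=E]

Answer: feat work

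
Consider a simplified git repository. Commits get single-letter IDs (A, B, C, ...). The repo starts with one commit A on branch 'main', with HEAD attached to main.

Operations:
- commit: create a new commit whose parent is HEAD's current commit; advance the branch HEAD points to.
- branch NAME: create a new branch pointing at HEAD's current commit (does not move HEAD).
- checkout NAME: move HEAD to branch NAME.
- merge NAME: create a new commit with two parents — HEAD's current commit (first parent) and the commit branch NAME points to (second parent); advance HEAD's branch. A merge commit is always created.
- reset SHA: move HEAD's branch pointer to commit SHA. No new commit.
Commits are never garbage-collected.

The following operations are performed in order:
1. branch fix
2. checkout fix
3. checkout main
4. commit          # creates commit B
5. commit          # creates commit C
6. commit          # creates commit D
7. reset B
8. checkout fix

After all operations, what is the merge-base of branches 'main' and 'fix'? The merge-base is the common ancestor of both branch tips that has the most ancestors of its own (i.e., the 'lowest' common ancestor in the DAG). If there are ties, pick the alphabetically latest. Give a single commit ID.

Answer: A

Derivation:
After op 1 (branch): HEAD=main@A [fix=A main=A]
After op 2 (checkout): HEAD=fix@A [fix=A main=A]
After op 3 (checkout): HEAD=main@A [fix=A main=A]
After op 4 (commit): HEAD=main@B [fix=A main=B]
After op 5 (commit): HEAD=main@C [fix=A main=C]
After op 6 (commit): HEAD=main@D [fix=A main=D]
After op 7 (reset): HEAD=main@B [fix=A main=B]
After op 8 (checkout): HEAD=fix@A [fix=A main=B]
ancestors(main=B): ['A', 'B']
ancestors(fix=A): ['A']
common: ['A']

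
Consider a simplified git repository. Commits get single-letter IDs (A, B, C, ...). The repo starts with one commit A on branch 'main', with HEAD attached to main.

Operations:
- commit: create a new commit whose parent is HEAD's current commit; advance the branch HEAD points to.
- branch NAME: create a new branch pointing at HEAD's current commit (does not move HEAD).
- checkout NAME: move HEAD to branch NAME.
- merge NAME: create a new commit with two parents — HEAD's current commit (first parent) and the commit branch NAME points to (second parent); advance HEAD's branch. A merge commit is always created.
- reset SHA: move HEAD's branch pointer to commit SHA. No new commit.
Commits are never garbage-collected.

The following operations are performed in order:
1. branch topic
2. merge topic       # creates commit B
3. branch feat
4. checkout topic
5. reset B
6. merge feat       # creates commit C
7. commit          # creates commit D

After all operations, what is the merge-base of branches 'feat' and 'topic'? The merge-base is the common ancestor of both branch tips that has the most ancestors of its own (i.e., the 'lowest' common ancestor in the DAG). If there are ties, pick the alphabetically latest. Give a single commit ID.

Answer: B

Derivation:
After op 1 (branch): HEAD=main@A [main=A topic=A]
After op 2 (merge): HEAD=main@B [main=B topic=A]
After op 3 (branch): HEAD=main@B [feat=B main=B topic=A]
After op 4 (checkout): HEAD=topic@A [feat=B main=B topic=A]
After op 5 (reset): HEAD=topic@B [feat=B main=B topic=B]
After op 6 (merge): HEAD=topic@C [feat=B main=B topic=C]
After op 7 (commit): HEAD=topic@D [feat=B main=B topic=D]
ancestors(feat=B): ['A', 'B']
ancestors(topic=D): ['A', 'B', 'C', 'D']
common: ['A', 'B']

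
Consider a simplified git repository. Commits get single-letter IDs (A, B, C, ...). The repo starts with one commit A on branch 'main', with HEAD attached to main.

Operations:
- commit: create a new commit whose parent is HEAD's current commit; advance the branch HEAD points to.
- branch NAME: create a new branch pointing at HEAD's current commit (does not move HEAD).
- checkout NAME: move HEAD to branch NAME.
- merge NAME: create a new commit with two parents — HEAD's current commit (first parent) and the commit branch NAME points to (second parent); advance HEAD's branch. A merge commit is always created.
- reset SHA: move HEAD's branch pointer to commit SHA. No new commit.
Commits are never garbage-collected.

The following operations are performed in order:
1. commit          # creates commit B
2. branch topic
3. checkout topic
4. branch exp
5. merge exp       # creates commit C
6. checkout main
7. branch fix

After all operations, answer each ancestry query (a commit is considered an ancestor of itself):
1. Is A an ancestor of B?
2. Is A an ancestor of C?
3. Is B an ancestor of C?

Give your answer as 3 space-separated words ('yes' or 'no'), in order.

After op 1 (commit): HEAD=main@B [main=B]
After op 2 (branch): HEAD=main@B [main=B topic=B]
After op 3 (checkout): HEAD=topic@B [main=B topic=B]
After op 4 (branch): HEAD=topic@B [exp=B main=B topic=B]
After op 5 (merge): HEAD=topic@C [exp=B main=B topic=C]
After op 6 (checkout): HEAD=main@B [exp=B main=B topic=C]
After op 7 (branch): HEAD=main@B [exp=B fix=B main=B topic=C]
ancestors(B) = {A,B}; A in? yes
ancestors(C) = {A,B,C}; A in? yes
ancestors(C) = {A,B,C}; B in? yes

Answer: yes yes yes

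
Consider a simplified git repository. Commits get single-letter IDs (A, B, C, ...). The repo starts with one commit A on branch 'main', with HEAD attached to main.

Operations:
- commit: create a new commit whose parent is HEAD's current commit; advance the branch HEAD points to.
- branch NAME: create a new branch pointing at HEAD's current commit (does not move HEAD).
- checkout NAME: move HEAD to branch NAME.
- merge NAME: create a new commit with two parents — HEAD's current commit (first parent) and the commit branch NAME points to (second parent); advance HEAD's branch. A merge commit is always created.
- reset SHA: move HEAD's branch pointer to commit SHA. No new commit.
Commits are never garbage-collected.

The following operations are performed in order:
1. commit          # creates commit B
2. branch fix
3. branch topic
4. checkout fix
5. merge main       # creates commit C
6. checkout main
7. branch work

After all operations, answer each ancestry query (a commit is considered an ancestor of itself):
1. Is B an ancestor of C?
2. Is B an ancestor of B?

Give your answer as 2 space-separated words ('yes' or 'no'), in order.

After op 1 (commit): HEAD=main@B [main=B]
After op 2 (branch): HEAD=main@B [fix=B main=B]
After op 3 (branch): HEAD=main@B [fix=B main=B topic=B]
After op 4 (checkout): HEAD=fix@B [fix=B main=B topic=B]
After op 5 (merge): HEAD=fix@C [fix=C main=B topic=B]
After op 6 (checkout): HEAD=main@B [fix=C main=B topic=B]
After op 7 (branch): HEAD=main@B [fix=C main=B topic=B work=B]
ancestors(C) = {A,B,C}; B in? yes
ancestors(B) = {A,B}; B in? yes

Answer: yes yes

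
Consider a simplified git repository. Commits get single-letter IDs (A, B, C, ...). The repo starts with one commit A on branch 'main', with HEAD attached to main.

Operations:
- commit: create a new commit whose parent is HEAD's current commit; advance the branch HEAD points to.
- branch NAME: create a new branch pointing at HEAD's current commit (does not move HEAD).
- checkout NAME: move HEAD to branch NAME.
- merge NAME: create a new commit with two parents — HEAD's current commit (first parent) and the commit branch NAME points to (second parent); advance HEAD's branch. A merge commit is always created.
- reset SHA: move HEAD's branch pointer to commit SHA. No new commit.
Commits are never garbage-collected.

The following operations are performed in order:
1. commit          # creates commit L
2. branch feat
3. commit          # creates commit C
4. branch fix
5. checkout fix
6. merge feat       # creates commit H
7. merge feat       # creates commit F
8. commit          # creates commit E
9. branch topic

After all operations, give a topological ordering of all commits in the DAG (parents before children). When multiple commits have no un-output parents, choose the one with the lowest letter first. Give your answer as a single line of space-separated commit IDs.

Answer: A L C H F E

Derivation:
After op 1 (commit): HEAD=main@L [main=L]
After op 2 (branch): HEAD=main@L [feat=L main=L]
After op 3 (commit): HEAD=main@C [feat=L main=C]
After op 4 (branch): HEAD=main@C [feat=L fix=C main=C]
After op 5 (checkout): HEAD=fix@C [feat=L fix=C main=C]
After op 6 (merge): HEAD=fix@H [feat=L fix=H main=C]
After op 7 (merge): HEAD=fix@F [feat=L fix=F main=C]
After op 8 (commit): HEAD=fix@E [feat=L fix=E main=C]
After op 9 (branch): HEAD=fix@E [feat=L fix=E main=C topic=E]
commit A: parents=[]
commit C: parents=['L']
commit E: parents=['F']
commit F: parents=['H', 'L']
commit H: parents=['C', 'L']
commit L: parents=['A']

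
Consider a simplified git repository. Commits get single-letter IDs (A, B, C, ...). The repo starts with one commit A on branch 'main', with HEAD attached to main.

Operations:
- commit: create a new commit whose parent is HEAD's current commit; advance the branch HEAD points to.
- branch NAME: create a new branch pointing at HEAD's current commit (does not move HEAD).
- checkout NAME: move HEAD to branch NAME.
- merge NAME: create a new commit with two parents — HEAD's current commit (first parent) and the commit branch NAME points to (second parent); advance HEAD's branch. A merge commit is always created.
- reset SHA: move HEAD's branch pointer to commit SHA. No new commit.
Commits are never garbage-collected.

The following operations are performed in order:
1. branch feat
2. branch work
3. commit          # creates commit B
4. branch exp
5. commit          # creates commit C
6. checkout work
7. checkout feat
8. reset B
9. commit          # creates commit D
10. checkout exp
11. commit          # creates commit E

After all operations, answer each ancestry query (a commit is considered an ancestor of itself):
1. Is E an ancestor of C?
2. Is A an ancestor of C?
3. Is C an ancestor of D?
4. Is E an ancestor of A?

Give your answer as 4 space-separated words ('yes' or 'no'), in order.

After op 1 (branch): HEAD=main@A [feat=A main=A]
After op 2 (branch): HEAD=main@A [feat=A main=A work=A]
After op 3 (commit): HEAD=main@B [feat=A main=B work=A]
After op 4 (branch): HEAD=main@B [exp=B feat=A main=B work=A]
After op 5 (commit): HEAD=main@C [exp=B feat=A main=C work=A]
After op 6 (checkout): HEAD=work@A [exp=B feat=A main=C work=A]
After op 7 (checkout): HEAD=feat@A [exp=B feat=A main=C work=A]
After op 8 (reset): HEAD=feat@B [exp=B feat=B main=C work=A]
After op 9 (commit): HEAD=feat@D [exp=B feat=D main=C work=A]
After op 10 (checkout): HEAD=exp@B [exp=B feat=D main=C work=A]
After op 11 (commit): HEAD=exp@E [exp=E feat=D main=C work=A]
ancestors(C) = {A,B,C}; E in? no
ancestors(C) = {A,B,C}; A in? yes
ancestors(D) = {A,B,D}; C in? no
ancestors(A) = {A}; E in? no

Answer: no yes no no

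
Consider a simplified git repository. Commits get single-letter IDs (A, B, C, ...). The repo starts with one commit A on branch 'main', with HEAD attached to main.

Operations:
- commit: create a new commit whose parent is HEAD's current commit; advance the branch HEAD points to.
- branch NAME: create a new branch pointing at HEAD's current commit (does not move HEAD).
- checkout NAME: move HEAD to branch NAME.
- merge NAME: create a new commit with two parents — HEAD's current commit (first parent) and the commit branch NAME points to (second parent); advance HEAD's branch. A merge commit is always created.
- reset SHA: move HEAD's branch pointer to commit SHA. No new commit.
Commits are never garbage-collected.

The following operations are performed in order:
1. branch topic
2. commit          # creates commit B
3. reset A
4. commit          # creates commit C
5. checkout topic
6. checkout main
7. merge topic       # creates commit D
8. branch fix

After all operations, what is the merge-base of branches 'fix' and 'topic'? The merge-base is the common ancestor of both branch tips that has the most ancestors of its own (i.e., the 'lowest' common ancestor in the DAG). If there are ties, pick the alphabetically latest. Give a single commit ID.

Answer: A

Derivation:
After op 1 (branch): HEAD=main@A [main=A topic=A]
After op 2 (commit): HEAD=main@B [main=B topic=A]
After op 3 (reset): HEAD=main@A [main=A topic=A]
After op 4 (commit): HEAD=main@C [main=C topic=A]
After op 5 (checkout): HEAD=topic@A [main=C topic=A]
After op 6 (checkout): HEAD=main@C [main=C topic=A]
After op 7 (merge): HEAD=main@D [main=D topic=A]
After op 8 (branch): HEAD=main@D [fix=D main=D topic=A]
ancestors(fix=D): ['A', 'C', 'D']
ancestors(topic=A): ['A']
common: ['A']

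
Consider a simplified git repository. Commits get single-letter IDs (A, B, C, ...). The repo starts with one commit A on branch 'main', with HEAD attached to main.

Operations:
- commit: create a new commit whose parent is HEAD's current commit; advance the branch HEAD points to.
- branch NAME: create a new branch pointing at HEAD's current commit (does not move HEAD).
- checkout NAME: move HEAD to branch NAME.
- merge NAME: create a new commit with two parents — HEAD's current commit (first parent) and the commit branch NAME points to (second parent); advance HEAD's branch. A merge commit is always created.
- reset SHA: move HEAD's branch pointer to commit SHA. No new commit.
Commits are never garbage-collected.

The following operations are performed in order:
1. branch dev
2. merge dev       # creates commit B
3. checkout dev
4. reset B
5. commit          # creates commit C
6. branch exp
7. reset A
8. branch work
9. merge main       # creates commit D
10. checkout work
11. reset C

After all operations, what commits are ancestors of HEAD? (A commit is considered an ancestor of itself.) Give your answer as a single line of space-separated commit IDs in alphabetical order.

Answer: A B C

Derivation:
After op 1 (branch): HEAD=main@A [dev=A main=A]
After op 2 (merge): HEAD=main@B [dev=A main=B]
After op 3 (checkout): HEAD=dev@A [dev=A main=B]
After op 4 (reset): HEAD=dev@B [dev=B main=B]
After op 5 (commit): HEAD=dev@C [dev=C main=B]
After op 6 (branch): HEAD=dev@C [dev=C exp=C main=B]
After op 7 (reset): HEAD=dev@A [dev=A exp=C main=B]
After op 8 (branch): HEAD=dev@A [dev=A exp=C main=B work=A]
After op 9 (merge): HEAD=dev@D [dev=D exp=C main=B work=A]
After op 10 (checkout): HEAD=work@A [dev=D exp=C main=B work=A]
After op 11 (reset): HEAD=work@C [dev=D exp=C main=B work=C]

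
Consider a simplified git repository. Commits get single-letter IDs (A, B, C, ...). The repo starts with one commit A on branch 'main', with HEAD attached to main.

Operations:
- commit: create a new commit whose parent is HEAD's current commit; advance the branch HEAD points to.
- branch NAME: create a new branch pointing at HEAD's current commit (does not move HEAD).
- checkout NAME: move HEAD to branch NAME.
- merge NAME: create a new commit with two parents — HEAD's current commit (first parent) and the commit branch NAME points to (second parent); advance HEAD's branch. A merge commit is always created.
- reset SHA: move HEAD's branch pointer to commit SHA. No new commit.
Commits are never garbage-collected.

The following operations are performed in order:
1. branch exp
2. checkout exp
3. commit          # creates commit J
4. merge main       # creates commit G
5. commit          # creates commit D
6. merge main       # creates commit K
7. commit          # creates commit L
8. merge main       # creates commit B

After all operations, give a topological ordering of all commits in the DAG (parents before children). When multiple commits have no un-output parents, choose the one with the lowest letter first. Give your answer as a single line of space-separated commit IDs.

After op 1 (branch): HEAD=main@A [exp=A main=A]
After op 2 (checkout): HEAD=exp@A [exp=A main=A]
After op 3 (commit): HEAD=exp@J [exp=J main=A]
After op 4 (merge): HEAD=exp@G [exp=G main=A]
After op 5 (commit): HEAD=exp@D [exp=D main=A]
After op 6 (merge): HEAD=exp@K [exp=K main=A]
After op 7 (commit): HEAD=exp@L [exp=L main=A]
After op 8 (merge): HEAD=exp@B [exp=B main=A]
commit A: parents=[]
commit B: parents=['L', 'A']
commit D: parents=['G']
commit G: parents=['J', 'A']
commit J: parents=['A']
commit K: parents=['D', 'A']
commit L: parents=['K']

Answer: A J G D K L B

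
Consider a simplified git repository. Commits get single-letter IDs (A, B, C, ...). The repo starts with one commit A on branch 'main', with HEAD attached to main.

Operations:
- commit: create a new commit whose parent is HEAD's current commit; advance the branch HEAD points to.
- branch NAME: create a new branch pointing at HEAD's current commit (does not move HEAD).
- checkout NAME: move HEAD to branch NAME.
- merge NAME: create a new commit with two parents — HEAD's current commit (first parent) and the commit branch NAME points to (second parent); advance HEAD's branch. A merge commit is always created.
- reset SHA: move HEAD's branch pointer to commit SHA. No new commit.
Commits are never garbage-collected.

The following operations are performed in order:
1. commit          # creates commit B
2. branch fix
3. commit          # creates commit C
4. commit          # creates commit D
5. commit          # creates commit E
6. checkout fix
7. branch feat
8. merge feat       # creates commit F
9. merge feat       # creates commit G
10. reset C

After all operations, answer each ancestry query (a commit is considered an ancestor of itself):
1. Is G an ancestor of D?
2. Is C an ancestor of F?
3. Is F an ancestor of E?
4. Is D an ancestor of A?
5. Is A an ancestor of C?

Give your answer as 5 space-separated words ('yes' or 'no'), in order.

Answer: no no no no yes

Derivation:
After op 1 (commit): HEAD=main@B [main=B]
After op 2 (branch): HEAD=main@B [fix=B main=B]
After op 3 (commit): HEAD=main@C [fix=B main=C]
After op 4 (commit): HEAD=main@D [fix=B main=D]
After op 5 (commit): HEAD=main@E [fix=B main=E]
After op 6 (checkout): HEAD=fix@B [fix=B main=E]
After op 7 (branch): HEAD=fix@B [feat=B fix=B main=E]
After op 8 (merge): HEAD=fix@F [feat=B fix=F main=E]
After op 9 (merge): HEAD=fix@G [feat=B fix=G main=E]
After op 10 (reset): HEAD=fix@C [feat=B fix=C main=E]
ancestors(D) = {A,B,C,D}; G in? no
ancestors(F) = {A,B,F}; C in? no
ancestors(E) = {A,B,C,D,E}; F in? no
ancestors(A) = {A}; D in? no
ancestors(C) = {A,B,C}; A in? yes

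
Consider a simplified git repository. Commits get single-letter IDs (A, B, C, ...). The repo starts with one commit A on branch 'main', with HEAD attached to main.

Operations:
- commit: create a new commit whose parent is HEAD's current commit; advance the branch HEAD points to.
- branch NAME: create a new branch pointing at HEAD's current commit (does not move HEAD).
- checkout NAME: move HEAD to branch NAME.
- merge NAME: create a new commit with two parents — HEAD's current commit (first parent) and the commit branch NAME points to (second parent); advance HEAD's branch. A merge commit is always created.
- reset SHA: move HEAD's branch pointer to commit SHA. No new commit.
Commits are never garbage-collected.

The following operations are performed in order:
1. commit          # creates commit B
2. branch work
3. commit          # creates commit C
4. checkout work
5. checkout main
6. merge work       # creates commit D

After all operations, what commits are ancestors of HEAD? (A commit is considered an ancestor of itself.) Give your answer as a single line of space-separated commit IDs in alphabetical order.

Answer: A B C D

Derivation:
After op 1 (commit): HEAD=main@B [main=B]
After op 2 (branch): HEAD=main@B [main=B work=B]
After op 3 (commit): HEAD=main@C [main=C work=B]
After op 4 (checkout): HEAD=work@B [main=C work=B]
After op 5 (checkout): HEAD=main@C [main=C work=B]
After op 6 (merge): HEAD=main@D [main=D work=B]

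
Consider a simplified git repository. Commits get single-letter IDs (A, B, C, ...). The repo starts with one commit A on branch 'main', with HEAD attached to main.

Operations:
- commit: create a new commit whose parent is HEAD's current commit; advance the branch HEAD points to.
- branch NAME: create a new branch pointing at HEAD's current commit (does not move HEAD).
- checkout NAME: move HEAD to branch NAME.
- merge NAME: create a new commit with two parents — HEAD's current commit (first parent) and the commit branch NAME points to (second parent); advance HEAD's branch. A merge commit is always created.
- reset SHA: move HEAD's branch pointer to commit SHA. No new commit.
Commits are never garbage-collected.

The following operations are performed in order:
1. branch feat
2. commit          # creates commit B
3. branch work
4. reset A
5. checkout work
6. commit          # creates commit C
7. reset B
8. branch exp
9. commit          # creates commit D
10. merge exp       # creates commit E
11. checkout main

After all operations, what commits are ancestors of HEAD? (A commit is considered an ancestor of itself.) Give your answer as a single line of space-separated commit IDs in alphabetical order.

After op 1 (branch): HEAD=main@A [feat=A main=A]
After op 2 (commit): HEAD=main@B [feat=A main=B]
After op 3 (branch): HEAD=main@B [feat=A main=B work=B]
After op 4 (reset): HEAD=main@A [feat=A main=A work=B]
After op 5 (checkout): HEAD=work@B [feat=A main=A work=B]
After op 6 (commit): HEAD=work@C [feat=A main=A work=C]
After op 7 (reset): HEAD=work@B [feat=A main=A work=B]
After op 8 (branch): HEAD=work@B [exp=B feat=A main=A work=B]
After op 9 (commit): HEAD=work@D [exp=B feat=A main=A work=D]
After op 10 (merge): HEAD=work@E [exp=B feat=A main=A work=E]
After op 11 (checkout): HEAD=main@A [exp=B feat=A main=A work=E]

Answer: A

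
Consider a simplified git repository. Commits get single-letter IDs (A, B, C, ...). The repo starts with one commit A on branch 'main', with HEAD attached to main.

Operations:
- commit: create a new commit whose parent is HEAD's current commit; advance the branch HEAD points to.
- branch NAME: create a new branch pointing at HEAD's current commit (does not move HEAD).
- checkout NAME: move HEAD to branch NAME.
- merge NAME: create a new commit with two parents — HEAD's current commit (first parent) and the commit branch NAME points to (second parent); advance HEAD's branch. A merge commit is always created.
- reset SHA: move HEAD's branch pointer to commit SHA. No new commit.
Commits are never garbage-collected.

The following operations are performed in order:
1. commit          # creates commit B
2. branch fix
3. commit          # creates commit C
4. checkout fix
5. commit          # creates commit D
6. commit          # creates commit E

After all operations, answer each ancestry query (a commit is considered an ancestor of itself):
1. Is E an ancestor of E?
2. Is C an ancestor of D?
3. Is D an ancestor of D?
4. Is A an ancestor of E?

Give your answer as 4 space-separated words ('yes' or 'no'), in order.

After op 1 (commit): HEAD=main@B [main=B]
After op 2 (branch): HEAD=main@B [fix=B main=B]
After op 3 (commit): HEAD=main@C [fix=B main=C]
After op 4 (checkout): HEAD=fix@B [fix=B main=C]
After op 5 (commit): HEAD=fix@D [fix=D main=C]
After op 6 (commit): HEAD=fix@E [fix=E main=C]
ancestors(E) = {A,B,D,E}; E in? yes
ancestors(D) = {A,B,D}; C in? no
ancestors(D) = {A,B,D}; D in? yes
ancestors(E) = {A,B,D,E}; A in? yes

Answer: yes no yes yes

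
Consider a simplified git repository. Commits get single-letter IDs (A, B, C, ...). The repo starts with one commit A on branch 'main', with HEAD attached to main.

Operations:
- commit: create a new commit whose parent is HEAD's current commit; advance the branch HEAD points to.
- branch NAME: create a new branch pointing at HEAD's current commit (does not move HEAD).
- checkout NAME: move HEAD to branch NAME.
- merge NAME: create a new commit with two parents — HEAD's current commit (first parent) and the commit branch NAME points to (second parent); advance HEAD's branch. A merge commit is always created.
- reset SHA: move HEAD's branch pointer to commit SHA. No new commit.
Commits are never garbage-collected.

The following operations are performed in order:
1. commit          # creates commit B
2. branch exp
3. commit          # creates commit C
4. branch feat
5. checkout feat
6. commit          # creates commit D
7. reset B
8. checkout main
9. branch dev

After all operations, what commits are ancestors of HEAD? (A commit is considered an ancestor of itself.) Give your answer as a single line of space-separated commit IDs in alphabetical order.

Answer: A B C

Derivation:
After op 1 (commit): HEAD=main@B [main=B]
After op 2 (branch): HEAD=main@B [exp=B main=B]
After op 3 (commit): HEAD=main@C [exp=B main=C]
After op 4 (branch): HEAD=main@C [exp=B feat=C main=C]
After op 5 (checkout): HEAD=feat@C [exp=B feat=C main=C]
After op 6 (commit): HEAD=feat@D [exp=B feat=D main=C]
After op 7 (reset): HEAD=feat@B [exp=B feat=B main=C]
After op 8 (checkout): HEAD=main@C [exp=B feat=B main=C]
After op 9 (branch): HEAD=main@C [dev=C exp=B feat=B main=C]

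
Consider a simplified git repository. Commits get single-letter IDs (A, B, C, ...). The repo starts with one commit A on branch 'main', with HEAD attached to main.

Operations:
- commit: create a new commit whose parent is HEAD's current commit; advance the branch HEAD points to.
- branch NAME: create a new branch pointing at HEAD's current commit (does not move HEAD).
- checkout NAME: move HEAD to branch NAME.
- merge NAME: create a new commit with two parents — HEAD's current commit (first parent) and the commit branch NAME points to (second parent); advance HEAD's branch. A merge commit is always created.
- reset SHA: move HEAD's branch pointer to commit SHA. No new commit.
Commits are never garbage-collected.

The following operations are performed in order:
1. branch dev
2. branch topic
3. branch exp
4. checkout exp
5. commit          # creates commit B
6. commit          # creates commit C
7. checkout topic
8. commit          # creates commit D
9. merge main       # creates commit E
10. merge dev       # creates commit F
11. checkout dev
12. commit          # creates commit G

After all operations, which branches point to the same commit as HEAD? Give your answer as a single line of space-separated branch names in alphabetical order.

Answer: dev

Derivation:
After op 1 (branch): HEAD=main@A [dev=A main=A]
After op 2 (branch): HEAD=main@A [dev=A main=A topic=A]
After op 3 (branch): HEAD=main@A [dev=A exp=A main=A topic=A]
After op 4 (checkout): HEAD=exp@A [dev=A exp=A main=A topic=A]
After op 5 (commit): HEAD=exp@B [dev=A exp=B main=A topic=A]
After op 6 (commit): HEAD=exp@C [dev=A exp=C main=A topic=A]
After op 7 (checkout): HEAD=topic@A [dev=A exp=C main=A topic=A]
After op 8 (commit): HEAD=topic@D [dev=A exp=C main=A topic=D]
After op 9 (merge): HEAD=topic@E [dev=A exp=C main=A topic=E]
After op 10 (merge): HEAD=topic@F [dev=A exp=C main=A topic=F]
After op 11 (checkout): HEAD=dev@A [dev=A exp=C main=A topic=F]
After op 12 (commit): HEAD=dev@G [dev=G exp=C main=A topic=F]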